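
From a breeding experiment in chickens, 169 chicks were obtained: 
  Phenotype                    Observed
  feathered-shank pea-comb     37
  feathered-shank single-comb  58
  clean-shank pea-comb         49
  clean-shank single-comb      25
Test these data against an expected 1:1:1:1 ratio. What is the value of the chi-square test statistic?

Expected counts for N = 169 under a 1:1:1:1 ratio (total parts = 4):
  feathered-shank pea-comb: 169 × 1/4 = 42.25
  feathered-shank single-comb: 169 × 1/4 = 42.25
  clean-shank pea-comb: 169 × 1/4 = 42.25
  clean-shank single-comb: 169 × 1/4 = 42.25
χ² = Σ (O − E)² / E
  feathered-shank pea-comb: (37 − 42.25)² / 42.25 = 0.6524
  feathered-shank single-comb: (58 − 42.25)² / 42.25 = 5.8713
  clean-shank pea-comb: (49 − 42.25)² / 42.25 = 1.0784
  clean-shank single-comb: (25 − 42.25)² / 42.25 = 7.0429
χ² = 0.6524 + 5.8713 + 1.0784 + 7.0429 = 14.645

14.645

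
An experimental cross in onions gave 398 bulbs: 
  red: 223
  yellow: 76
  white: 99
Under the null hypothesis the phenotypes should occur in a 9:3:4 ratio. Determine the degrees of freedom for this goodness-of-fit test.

A goodness-of-fit test with 3 phenotype classes has df = 3 − 1 = 2.

2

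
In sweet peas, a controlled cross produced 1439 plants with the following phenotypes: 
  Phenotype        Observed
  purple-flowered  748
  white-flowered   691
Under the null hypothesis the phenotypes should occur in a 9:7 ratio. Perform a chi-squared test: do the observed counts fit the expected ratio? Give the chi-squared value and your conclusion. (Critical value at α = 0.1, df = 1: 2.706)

10.659; not consistent

Total ratio parts = 16. Expected numbers out of 1439:
  purple-flowered: 1439 × 9/16 = 809.4375
  white-flowered: 1439 × 7/16 = 629.5625
χ² = Σ (O − E)² / E
  purple-flowered: (748 − 809.4375)² / 809.4375 = 4.6632
  white-flowered: (691 − 629.5625)² / 629.5625 = 5.9955
χ² = 4.6632 + 5.9955 = 10.6587 ≈ 10.659
Degrees of freedom = 2 − 1 = 1; critical value at α = 0.1 is 2.706.
Since 10.659 > 2.706, we reject the null hypothesis — the data do not fit the 9:7 ratio.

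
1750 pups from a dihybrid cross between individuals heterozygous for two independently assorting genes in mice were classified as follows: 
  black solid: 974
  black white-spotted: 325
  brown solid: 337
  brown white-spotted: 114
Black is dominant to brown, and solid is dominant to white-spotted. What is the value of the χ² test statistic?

0.575

A dihybrid F₂ with independent assortment and complete dominance at both loci gives a 9:3:3:1 phenotypic ratio.
Total ratio parts = 16. Expected numbers out of 1750:
  black solid: 1750 × 9/16 = 984.375
  black white-spotted: 1750 × 3/16 = 328.125
  brown solid: 1750 × 3/16 = 328.125
  brown white-spotted: 1750 × 1/16 = 109.375
χ² = Σ (O − E)² / E
  black solid: (974 − 984.375)² / 984.375 = 0.1093
  black white-spotted: (325 − 328.125)² / 328.125 = 0.0298
  brown solid: (337 − 328.125)² / 328.125 = 0.2400
  brown white-spotted: (114 − 109.375)² / 109.375 = 0.1956
χ² = 0.1093 + 0.0298 + 0.2400 + 0.1956 = 0.5747 ≈ 0.575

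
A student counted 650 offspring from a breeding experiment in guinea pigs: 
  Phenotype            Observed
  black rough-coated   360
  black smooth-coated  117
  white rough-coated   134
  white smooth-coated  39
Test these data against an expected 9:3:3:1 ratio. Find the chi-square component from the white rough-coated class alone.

Total ratio parts = 16. Expected numbers out of 650:
  black rough-coated: 650 × 9/16 = 365.625
  black smooth-coated: 650 × 3/16 = 121.875
  white rough-coated: 650 × 3/16 = 121.875
  white smooth-coated: 650 × 1/16 = 40.625
Contribution of white rough-coated: (134 − 121.875)² / 121.875 = 1.2063

1.206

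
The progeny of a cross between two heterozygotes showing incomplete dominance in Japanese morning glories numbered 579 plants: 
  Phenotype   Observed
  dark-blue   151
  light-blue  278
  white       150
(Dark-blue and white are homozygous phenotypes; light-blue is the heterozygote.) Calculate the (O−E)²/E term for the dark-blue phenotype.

With incomplete dominance, a heterozygote × heterozygote cross gives a 1:2:1 phenotypic ratio.
Total ratio parts = 4. Expected numbers out of 579:
  dark-blue: 579 × 1/4 = 144.75
  light-blue: 579 × 2/4 = 289.5
  white: 579 × 1/4 = 144.75
Contribution of dark-blue: (151 − 144.75)² / 144.75 = 0.2699

0.270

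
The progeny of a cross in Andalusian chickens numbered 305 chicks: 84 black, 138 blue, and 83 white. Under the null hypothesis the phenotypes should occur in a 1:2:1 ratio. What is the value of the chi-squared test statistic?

2.764

Expected counts for N = 305 under a 1:2:1 ratio (total parts = 4):
  black: 305 × 1/4 = 76.25
  blue: 305 × 2/4 = 152.5
  white: 305 × 1/4 = 76.25
χ² = Σ (O − E)² / E
  black: (84 − 76.25)² / 76.25 = 0.7877
  blue: (138 − 152.5)² / 152.5 = 1.3787
  white: (83 − 76.25)² / 76.25 = 0.5975
χ² = 0.7877 + 1.3787 + 0.5975 = 2.7639 ≈ 2.764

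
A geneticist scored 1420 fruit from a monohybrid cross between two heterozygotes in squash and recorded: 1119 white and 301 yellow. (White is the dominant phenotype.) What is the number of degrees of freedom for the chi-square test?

1

For a monohybrid cross between heterozygotes with complete dominance, the expected phenotypic ratio is 3:1.
A goodness-of-fit test with 2 phenotype classes has df = 2 − 1 = 1.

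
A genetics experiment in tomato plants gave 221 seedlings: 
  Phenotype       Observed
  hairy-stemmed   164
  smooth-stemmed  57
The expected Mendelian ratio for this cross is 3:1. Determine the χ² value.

The 3:1 ratio has 4 parts, so with N = 221 the expected counts are:
  hairy-stemmed: 221 × 3/4 = 165.75
  smooth-stemmed: 221 × 1/4 = 55.25
χ² = Σ (O − E)² / E
  hairy-stemmed: (164 − 165.75)² / 165.75 = 0.0185
  smooth-stemmed: (57 − 55.25)² / 55.25 = 0.0554
χ² = 0.0185 + 0.0554 = 0.0739 ≈ 0.074

0.074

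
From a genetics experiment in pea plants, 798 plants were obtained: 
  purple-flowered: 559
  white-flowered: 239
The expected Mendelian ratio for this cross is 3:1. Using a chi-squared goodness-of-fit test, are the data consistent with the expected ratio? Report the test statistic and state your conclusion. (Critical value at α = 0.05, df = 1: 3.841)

10.428; not consistent

Total ratio parts = 4. Expected numbers out of 798:
  purple-flowered: 798 × 3/4 = 598.5
  white-flowered: 798 × 1/4 = 199.5
χ² = Σ (O − E)² / E
  purple-flowered: (559 − 598.5)² / 598.5 = 2.6069
  white-flowered: (239 − 199.5)² / 199.5 = 7.8208
χ² = 2.6069 + 7.8208 = 10.4277 ≈ 10.428
Degrees of freedom = 2 − 1 = 1; critical value at α = 0.05 is 3.841.
Since 10.428 > 3.841, we reject the null hypothesis — the data do not fit the 3:1 ratio.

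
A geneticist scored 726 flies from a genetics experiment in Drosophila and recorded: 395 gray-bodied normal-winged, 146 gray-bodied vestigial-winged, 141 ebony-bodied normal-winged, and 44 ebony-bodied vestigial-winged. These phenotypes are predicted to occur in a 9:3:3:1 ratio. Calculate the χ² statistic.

Under the 9:3:3:1 hypothesis (Σ ratio = 16, N = 726):
  gray-bodied normal-winged: 726 × 9/16 = 408.375
  gray-bodied vestigial-winged: 726 × 3/16 = 136.125
  ebony-bodied normal-winged: 726 × 3/16 = 136.125
  ebony-bodied vestigial-winged: 726 × 1/16 = 45.375
χ² = Σ (O − E)² / E
  gray-bodied normal-winged: (395 − 408.375)² / 408.375 = 0.4381
  gray-bodied vestigial-winged: (146 − 136.125)² / 136.125 = 0.7164
  ebony-bodied normal-winged: (141 − 136.125)² / 136.125 = 0.1746
  ebony-bodied vestigial-winged: (44 − 45.375)² / 45.375 = 0.0417
χ² = 0.4381 + 0.7164 + 0.1746 + 0.0417 = 1.3708 ≈ 1.371

1.371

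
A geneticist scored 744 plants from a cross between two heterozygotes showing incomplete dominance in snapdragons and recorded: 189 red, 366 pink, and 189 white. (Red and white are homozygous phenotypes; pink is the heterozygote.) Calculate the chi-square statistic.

With incomplete dominance, a heterozygote × heterozygote cross gives a 1:2:1 phenotypic ratio.
Under the 1:2:1 hypothesis (Σ ratio = 4, N = 744):
  red: 744 × 1/4 = 186
  pink: 744 × 2/4 = 372
  white: 744 × 1/4 = 186
χ² = Σ (O − E)² / E
  red: (189 − 186)² / 186 = 0.0484
  pink: (366 − 372)² / 372 = 0.0968
  white: (189 − 186)² / 186 = 0.0484
χ² = 0.0484 + 0.0968 + 0.0484 = 0.1936 ≈ 0.194

0.194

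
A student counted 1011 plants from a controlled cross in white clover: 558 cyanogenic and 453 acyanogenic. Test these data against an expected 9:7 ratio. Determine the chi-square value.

Total ratio parts = 16. Expected numbers out of 1011:
  cyanogenic: 1011 × 9/16 = 568.6875
  acyanogenic: 1011 × 7/16 = 442.3125
χ² = Σ (O − E)² / E
  cyanogenic: (558 − 568.6875)² / 568.6875 = 0.2009
  acyanogenic: (453 − 442.3125)² / 442.3125 = 0.2582
χ² = 0.2009 + 0.2582 = 0.4591 ≈ 0.459

0.459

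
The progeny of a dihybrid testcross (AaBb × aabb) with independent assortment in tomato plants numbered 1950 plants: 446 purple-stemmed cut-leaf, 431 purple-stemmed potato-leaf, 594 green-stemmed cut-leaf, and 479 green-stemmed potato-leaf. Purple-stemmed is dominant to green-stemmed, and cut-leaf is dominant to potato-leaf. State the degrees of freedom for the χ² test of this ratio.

A dihybrid testcross with independent assortment gives a 1:1:1:1 ratio.
A goodness-of-fit test with 4 phenotype classes has df = 4 − 1 = 3.

3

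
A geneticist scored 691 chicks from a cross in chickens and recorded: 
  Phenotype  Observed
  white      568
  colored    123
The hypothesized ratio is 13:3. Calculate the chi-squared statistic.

0.409

Expected counts for N = 691 under a 13:3 ratio (total parts = 16):
  white: 691 × 13/16 = 561.4375
  colored: 691 × 3/16 = 129.5625
χ² = Σ (O − E)² / E
  white: (568 − 561.4375)² / 561.4375 = 0.0767
  colored: (123 − 129.5625)² / 129.5625 = 0.3324
χ² = 0.0767 + 0.3324 = 0.4091 ≈ 0.409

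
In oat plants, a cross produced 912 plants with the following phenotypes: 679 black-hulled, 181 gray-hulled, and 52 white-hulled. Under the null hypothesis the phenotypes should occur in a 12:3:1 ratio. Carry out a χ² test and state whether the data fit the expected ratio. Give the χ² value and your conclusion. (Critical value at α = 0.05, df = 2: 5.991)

Total ratio parts = 16. Expected numbers out of 912:
  black-hulled: 912 × 12/16 = 684
  gray-hulled: 912 × 3/16 = 171
  white-hulled: 912 × 1/16 = 57
χ² = Σ (O − E)² / E
  black-hulled: (679 − 684)² / 684 = 0.0365
  gray-hulled: (181 − 171)² / 171 = 0.5848
  white-hulled: (52 − 57)² / 57 = 0.4386
χ² = 0.0365 + 0.5848 + 0.4386 = 1.0599 ≈ 1.060
Degrees of freedom = 3 − 1 = 2; critical value at α = 0.05 is 5.991.
Since 1.060 < 5.991, we fail to reject the null hypothesis — the data are consistent with the 12:3:1 ratio.

1.060; consistent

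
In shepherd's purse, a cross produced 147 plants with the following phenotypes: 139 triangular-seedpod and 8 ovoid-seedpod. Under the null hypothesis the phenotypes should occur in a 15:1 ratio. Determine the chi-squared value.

Total ratio parts = 16. Expected numbers out of 147:
  triangular-seedpod: 147 × 15/16 = 137.8125
  ovoid-seedpod: 147 × 1/16 = 9.1875
χ² = Σ (O − E)² / E
  triangular-seedpod: (139 − 137.8125)² / 137.8125 = 0.0102
  ovoid-seedpod: (8 − 9.1875)² / 9.1875 = 0.1535
χ² = 0.0102 + 0.1535 = 0.1637 ≈ 0.164

0.164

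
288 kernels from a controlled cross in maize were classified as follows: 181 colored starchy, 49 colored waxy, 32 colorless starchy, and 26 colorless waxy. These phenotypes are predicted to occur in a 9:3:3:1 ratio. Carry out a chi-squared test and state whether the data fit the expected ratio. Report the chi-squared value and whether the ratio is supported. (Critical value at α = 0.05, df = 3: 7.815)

Under the 9:3:3:1 hypothesis (Σ ratio = 16, N = 288):
  colored starchy: 288 × 9/16 = 162
  colored waxy: 288 × 3/16 = 54
  colorless starchy: 288 × 3/16 = 54
  colorless waxy: 288 × 1/16 = 18
χ² = Σ (O − E)² / E
  colored starchy: (181 − 162)² / 162 = 2.2284
  colored waxy: (49 − 54)² / 54 = 0.4630
  colorless starchy: (32 − 54)² / 54 = 8.9630
  colorless waxy: (26 − 18)² / 18 = 3.5556
χ² = 2.2284 + 0.4630 + 8.9630 + 3.5556 = 15.210
Degrees of freedom = 4 − 1 = 3; critical value at α = 0.05 is 7.815.
Since 15.210 > 7.815, we reject the null hypothesis — the data do not fit the 9:3:3:1 ratio.

15.210; not consistent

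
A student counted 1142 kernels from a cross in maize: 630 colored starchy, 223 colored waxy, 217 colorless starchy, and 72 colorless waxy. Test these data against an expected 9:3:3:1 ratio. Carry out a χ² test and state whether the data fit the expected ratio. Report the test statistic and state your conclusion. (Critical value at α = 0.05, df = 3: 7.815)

Expected counts for N = 1142 under a 9:3:3:1 ratio (total parts = 16):
  colored starchy: 1142 × 9/16 = 642.375
  colored waxy: 1142 × 3/16 = 214.125
  colorless starchy: 1142 × 3/16 = 214.125
  colorless waxy: 1142 × 1/16 = 71.375
χ² = Σ (O − E)² / E
  colored starchy: (630 − 642.375)² / 642.375 = 0.2384
  colored waxy: (223 − 214.125)² / 214.125 = 0.3678
  colorless starchy: (217 − 214.125)² / 214.125 = 0.0386
  colorless waxy: (72 − 71.375)² / 71.375 = 0.0055
χ² = 0.2384 + 0.3678 + 0.0386 + 0.0055 = 0.6503 ≈ 0.650
Degrees of freedom = 4 − 1 = 3; critical value at α = 0.05 is 7.815.
Since 0.650 < 7.815, we fail to reject the null hypothesis — the data are consistent with the 9:3:3:1 ratio.

0.650; consistent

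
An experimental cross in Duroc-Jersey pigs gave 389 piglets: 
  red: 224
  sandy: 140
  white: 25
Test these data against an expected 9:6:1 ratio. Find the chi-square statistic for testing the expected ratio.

Total ratio parts = 16. Expected numbers out of 389:
  red: 389 × 9/16 = 218.8125
  sandy: 389 × 6/16 = 145.875
  white: 389 × 1/16 = 24.3125
χ² = Σ (O − E)² / E
  red: (224 − 218.8125)² / 218.8125 = 0.1230
  sandy: (140 − 145.875)² / 145.875 = 0.2366
  white: (25 − 24.3125)² / 24.3125 = 0.0194
χ² = 0.1230 + 0.2366 + 0.0194 = 0.379

0.379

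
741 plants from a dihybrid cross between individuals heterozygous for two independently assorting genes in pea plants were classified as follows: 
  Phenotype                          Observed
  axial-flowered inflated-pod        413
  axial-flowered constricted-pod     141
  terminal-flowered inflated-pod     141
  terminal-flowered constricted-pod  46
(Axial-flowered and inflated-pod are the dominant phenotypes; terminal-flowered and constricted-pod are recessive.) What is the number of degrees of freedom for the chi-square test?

A dihybrid F₂ with independent assortment and complete dominance at both loci gives a 9:3:3:1 phenotypic ratio.
A goodness-of-fit test with 4 phenotype classes has df = 4 − 1 = 3.

3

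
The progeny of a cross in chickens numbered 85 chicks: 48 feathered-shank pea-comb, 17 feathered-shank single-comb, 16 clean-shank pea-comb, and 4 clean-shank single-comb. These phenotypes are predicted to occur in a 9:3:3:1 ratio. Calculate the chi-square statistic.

0.396

The 9:3:3:1 ratio has 16 parts, so with N = 85 the expected counts are:
  feathered-shank pea-comb: 85 × 9/16 = 47.8125
  feathered-shank single-comb: 85 × 3/16 = 15.9375
  clean-shank pea-comb: 85 × 3/16 = 15.9375
  clean-shank single-comb: 85 × 1/16 = 5.3125
χ² = Σ (O − E)² / E
  feathered-shank pea-comb: (48 − 47.8125)² / 47.8125 = 0.0007
  feathered-shank single-comb: (17 − 15.9375)² / 15.9375 = 0.0708
  clean-shank pea-comb: (16 − 15.9375)² / 15.9375 = 0.0002
  clean-shank single-comb: (4 − 5.3125)² / 5.3125 = 0.3243
χ² = 0.0007 + 0.0708 + 0.0002 + 0.3243 = 0.396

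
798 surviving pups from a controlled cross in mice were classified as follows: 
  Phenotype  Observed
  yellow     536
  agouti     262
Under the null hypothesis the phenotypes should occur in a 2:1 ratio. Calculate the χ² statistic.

0.090

The 2:1 ratio has 3 parts, so with N = 798 the expected counts are:
  yellow: 798 × 2/3 = 532
  agouti: 798 × 1/3 = 266
χ² = Σ (O − E)² / E
  yellow: (536 − 532)² / 532 = 0.0301
  agouti: (262 − 266)² / 266 = 0.0602
χ² = 0.0301 + 0.0602 = 0.0903 ≈ 0.090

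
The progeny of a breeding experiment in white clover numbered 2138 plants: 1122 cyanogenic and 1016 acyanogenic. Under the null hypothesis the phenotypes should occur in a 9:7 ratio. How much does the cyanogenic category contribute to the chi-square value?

5.405

Total ratio parts = 16. Expected numbers out of 2138:
  cyanogenic: 2138 × 9/16 = 1202.625
  acyanogenic: 2138 × 7/16 = 935.375
Contribution of cyanogenic: (1122 − 1202.625)² / 1202.625 = 5.4052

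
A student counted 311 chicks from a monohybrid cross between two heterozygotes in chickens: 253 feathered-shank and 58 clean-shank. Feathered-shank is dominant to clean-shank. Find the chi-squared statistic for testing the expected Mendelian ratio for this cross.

For a monohybrid cross between heterozygotes with complete dominance, the expected phenotypic ratio is 3:1.
Expected counts for N = 311 under a 3:1 ratio (total parts = 4):
  feathered-shank: 311 × 3/4 = 233.25
  clean-shank: 311 × 1/4 = 77.75
χ² = Σ (O − E)² / E
  feathered-shank: (253 − 233.25)² / 233.25 = 1.6723
  clean-shank: (58 − 77.75)² / 77.75 = 5.0169
χ² = 1.6723 + 5.0169 = 6.6892 ≈ 6.689

6.689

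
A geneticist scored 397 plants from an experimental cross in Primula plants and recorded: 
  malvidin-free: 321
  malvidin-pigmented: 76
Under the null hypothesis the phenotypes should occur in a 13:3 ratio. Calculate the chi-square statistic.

0.040

The 13:3 ratio has 16 parts, so with N = 397 the expected counts are:
  malvidin-free: 397 × 13/16 = 322.5625
  malvidin-pigmented: 397 × 3/16 = 74.4375
χ² = Σ (O − E)² / E
  malvidin-free: (321 − 322.5625)² / 322.5625 = 0.0076
  malvidin-pigmented: (76 − 74.4375)² / 74.4375 = 0.0328
χ² = 0.0076 + 0.0328 = 0.0404 ≈ 0.040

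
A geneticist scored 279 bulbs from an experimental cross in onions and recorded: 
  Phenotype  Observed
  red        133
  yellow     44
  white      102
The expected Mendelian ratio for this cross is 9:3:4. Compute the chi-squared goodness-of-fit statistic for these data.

Expected counts for N = 279 under a 9:3:4 ratio (total parts = 16):
  red: 279 × 9/16 = 156.9375
  yellow: 279 × 3/16 = 52.3125
  white: 279 × 4/16 = 69.75
χ² = Σ (O − E)² / E
  red: (133 − 156.9375)² / 156.9375 = 3.6512
  yellow: (44 − 52.3125)² / 52.3125 = 1.3209
  white: (102 − 69.75)² / 69.75 = 14.9113
χ² = 3.6512 + 1.3209 + 14.9113 = 19.8834 ≈ 19.883

19.883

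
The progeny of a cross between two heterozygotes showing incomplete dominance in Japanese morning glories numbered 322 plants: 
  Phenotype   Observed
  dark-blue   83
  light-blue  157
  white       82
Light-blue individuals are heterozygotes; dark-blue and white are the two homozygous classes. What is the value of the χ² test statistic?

With incomplete dominance, a heterozygote × heterozygote cross gives a 1:2:1 phenotypic ratio.
Under the 1:2:1 hypothesis (Σ ratio = 4, N = 322):
  dark-blue: 322 × 1/4 = 80.5
  light-blue: 322 × 2/4 = 161
  white: 322 × 1/4 = 80.5
χ² = Σ (O − E)² / E
  dark-blue: (83 − 80.5)² / 80.5 = 0.0776
  light-blue: (157 − 161)² / 161 = 0.0994
  white: (82 − 80.5)² / 80.5 = 0.0280
χ² = 0.0776 + 0.0994 + 0.0280 = 0.205

0.205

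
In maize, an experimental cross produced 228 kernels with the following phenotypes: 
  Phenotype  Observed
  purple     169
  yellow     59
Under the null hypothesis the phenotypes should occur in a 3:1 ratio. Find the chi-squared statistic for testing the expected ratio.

0.094

Under the 3:1 hypothesis (Σ ratio = 4, N = 228):
  purple: 228 × 3/4 = 171
  yellow: 228 × 1/4 = 57
χ² = Σ (O − E)² / E
  purple: (169 − 171)² / 171 = 0.0234
  yellow: (59 − 57)² / 57 = 0.0702
χ² = 0.0234 + 0.0702 = 0.0936 ≈ 0.094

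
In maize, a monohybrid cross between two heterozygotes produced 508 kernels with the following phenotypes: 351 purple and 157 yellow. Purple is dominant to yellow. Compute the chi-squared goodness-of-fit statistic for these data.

For a monohybrid cross between heterozygotes with complete dominance, the expected phenotypic ratio is 3:1.
Total ratio parts = 4. Expected numbers out of 508:
  purple: 508 × 3/4 = 381
  yellow: 508 × 1/4 = 127
χ² = Σ (O − E)² / E
  purple: (351 − 381)² / 381 = 2.3622
  yellow: (157 − 127)² / 127 = 7.0866
χ² = 2.3622 + 7.0866 = 9.4488 ≈ 9.449

9.449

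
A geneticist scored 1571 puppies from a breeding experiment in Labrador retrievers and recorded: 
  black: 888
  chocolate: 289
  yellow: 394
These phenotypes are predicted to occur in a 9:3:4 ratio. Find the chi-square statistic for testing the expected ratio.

Under the 9:3:4 hypothesis (Σ ratio = 16, N = 1571):
  black: 1571 × 9/16 = 883.6875
  chocolate: 1571 × 3/16 = 294.5625
  yellow: 1571 × 4/16 = 392.75
χ² = Σ (O − E)² / E
  black: (888 − 883.6875)² / 883.6875 = 0.0210
  chocolate: (289 − 294.5625)² / 294.5625 = 0.1050
  yellow: (394 − 392.75)² / 392.75 = 0.0040
χ² = 0.0210 + 0.1050 + 0.0040 = 0.130

0.130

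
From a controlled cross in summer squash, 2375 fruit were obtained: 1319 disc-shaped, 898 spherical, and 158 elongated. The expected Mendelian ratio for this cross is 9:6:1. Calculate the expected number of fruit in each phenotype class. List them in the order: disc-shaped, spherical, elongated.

1335.9375, 890.625, 148.4375

Expected counts for N = 2375 under a 9:6:1 ratio (total parts = 16):
  disc-shaped: 2375 × 9/16 = 1335.9375
  spherical: 2375 × 6/16 = 890.625
  elongated: 2375 × 1/16 = 148.4375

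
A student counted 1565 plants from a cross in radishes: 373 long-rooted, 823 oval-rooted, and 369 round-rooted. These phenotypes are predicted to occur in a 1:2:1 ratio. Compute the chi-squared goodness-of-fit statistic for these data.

4.213

Expected counts for N = 1565 under a 1:2:1 ratio (total parts = 4):
  long-rooted: 1565 × 1/4 = 391.25
  oval-rooted: 1565 × 2/4 = 782.5
  round-rooted: 1565 × 1/4 = 391.25
χ² = Σ (O − E)² / E
  long-rooted: (373 − 391.25)² / 391.25 = 0.8513
  oval-rooted: (823 − 782.5)² / 782.5 = 2.0962
  round-rooted: (369 − 391.25)² / 391.25 = 1.2653
χ² = 0.8513 + 2.0962 + 1.2653 = 4.2128 ≈ 4.213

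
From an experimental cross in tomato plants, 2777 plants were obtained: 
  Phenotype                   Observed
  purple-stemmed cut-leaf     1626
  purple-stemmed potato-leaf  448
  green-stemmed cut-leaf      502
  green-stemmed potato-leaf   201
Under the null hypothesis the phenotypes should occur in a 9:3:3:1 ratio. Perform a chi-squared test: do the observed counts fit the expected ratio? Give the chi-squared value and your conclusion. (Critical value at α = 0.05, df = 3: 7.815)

17.772; not consistent

Expected counts for N = 2777 under a 9:3:3:1 ratio (total parts = 16):
  purple-stemmed cut-leaf: 2777 × 9/16 = 1562.0625
  purple-stemmed potato-leaf: 2777 × 3/16 = 520.6875
  green-stemmed cut-leaf: 2777 × 3/16 = 520.6875
  green-stemmed potato-leaf: 2777 × 1/16 = 173.5625
χ² = Σ (O − E)² / E
  purple-stemmed cut-leaf: (1626 − 1562.0625)² / 1562.0625 = 2.6171
  purple-stemmed potato-leaf: (448 − 520.6875)² / 520.6875 = 10.1471
  green-stemmed cut-leaf: (502 − 520.6875)² / 520.6875 = 0.6707
  green-stemmed potato-leaf: (201 − 173.5625)² / 173.5625 = 4.3374
χ² = 2.6171 + 10.1471 + 0.6707 + 4.3374 = 17.7723 ≈ 17.772
Degrees of freedom = 4 − 1 = 3; critical value at α = 0.05 is 7.815.
Since 17.772 > 7.815, we reject the null hypothesis — the data do not fit the 9:3:3:1 ratio.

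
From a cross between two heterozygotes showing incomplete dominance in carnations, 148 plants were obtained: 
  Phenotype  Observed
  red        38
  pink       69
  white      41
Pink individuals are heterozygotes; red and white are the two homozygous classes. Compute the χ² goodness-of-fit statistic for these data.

With incomplete dominance, a heterozygote × heterozygote cross gives a 1:2:1 phenotypic ratio.
Total ratio parts = 4. Expected numbers out of 148:
  red: 148 × 1/4 = 37
  pink: 148 × 2/4 = 74
  white: 148 × 1/4 = 37
χ² = Σ (O − E)² / E
  red: (38 − 37)² / 37 = 0.0270
  pink: (69 − 74)² / 74 = 0.3378
  white: (41 − 37)² / 37 = 0.4324
χ² = 0.0270 + 0.3378 + 0.4324 = 0.7972 ≈ 0.797

0.797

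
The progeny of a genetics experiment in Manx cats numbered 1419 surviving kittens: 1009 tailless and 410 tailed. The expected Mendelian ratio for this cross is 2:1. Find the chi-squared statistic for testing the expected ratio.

12.587

Total ratio parts = 3. Expected numbers out of 1419:
  tailless: 1419 × 2/3 = 946
  tailed: 1419 × 1/3 = 473
χ² = Σ (O − E)² / E
  tailless: (1009 − 946)² / 946 = 4.1956
  tailed: (410 − 473)² / 473 = 8.3911
χ² = 4.1956 + 8.3911 = 12.5867 ≈ 12.587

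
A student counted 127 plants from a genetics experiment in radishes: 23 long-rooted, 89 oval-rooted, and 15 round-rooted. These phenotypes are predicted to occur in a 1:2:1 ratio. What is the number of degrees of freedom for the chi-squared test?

A goodness-of-fit test with 3 phenotype classes has df = 3 − 1 = 2.

2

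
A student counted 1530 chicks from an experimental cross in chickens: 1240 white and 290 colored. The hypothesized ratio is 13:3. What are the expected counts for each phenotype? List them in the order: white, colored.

1243.125, 286.875

The 13:3 ratio has 16 parts, so with N = 1530 the expected counts are:
  white: 1530 × 13/16 = 1243.125
  colored: 1530 × 3/16 = 286.875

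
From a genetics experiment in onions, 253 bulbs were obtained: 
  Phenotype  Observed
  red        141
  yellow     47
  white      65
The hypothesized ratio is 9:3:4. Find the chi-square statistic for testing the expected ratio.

The 9:3:4 ratio has 16 parts, so with N = 253 the expected counts are:
  red: 253 × 9/16 = 142.3125
  yellow: 253 × 3/16 = 47.4375
  white: 253 × 4/16 = 63.25
χ² = Σ (O − E)² / E
  red: (141 − 142.3125)² / 142.3125 = 0.0121
  yellow: (47 − 47.4375)² / 47.4375 = 0.0040
  white: (65 − 63.25)² / 63.25 = 0.0484
χ² = 0.0121 + 0.0040 + 0.0484 = 0.0645 ≈ 0.065

0.065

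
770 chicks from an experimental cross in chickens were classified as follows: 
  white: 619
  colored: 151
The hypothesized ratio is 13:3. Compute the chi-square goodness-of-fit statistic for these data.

The 13:3 ratio has 16 parts, so with N = 770 the expected counts are:
  white: 770 × 13/16 = 625.625
  colored: 770 × 3/16 = 144.375
χ² = Σ (O − E)² / E
  white: (619 − 625.625)² / 625.625 = 0.0702
  colored: (151 − 144.375)² / 144.375 = 0.3040
χ² = 0.0702 + 0.3040 = 0.3742 ≈ 0.374

0.374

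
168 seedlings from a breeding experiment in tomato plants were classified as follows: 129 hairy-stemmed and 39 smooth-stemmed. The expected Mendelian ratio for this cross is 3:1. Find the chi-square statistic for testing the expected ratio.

0.286

Expected counts for N = 168 under a 3:1 ratio (total parts = 4):
  hairy-stemmed: 168 × 3/4 = 126
  smooth-stemmed: 168 × 1/4 = 42
χ² = Σ (O − E)² / E
  hairy-stemmed: (129 − 126)² / 126 = 0.0714
  smooth-stemmed: (39 − 42)² / 42 = 0.2143
χ² = 0.0714 + 0.2143 = 0.2857 ≈ 0.286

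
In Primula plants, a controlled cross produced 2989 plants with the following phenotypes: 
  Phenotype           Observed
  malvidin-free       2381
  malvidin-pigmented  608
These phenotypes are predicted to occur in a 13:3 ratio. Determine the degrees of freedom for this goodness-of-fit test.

1

A goodness-of-fit test with 2 phenotype classes has df = 2 − 1 = 1.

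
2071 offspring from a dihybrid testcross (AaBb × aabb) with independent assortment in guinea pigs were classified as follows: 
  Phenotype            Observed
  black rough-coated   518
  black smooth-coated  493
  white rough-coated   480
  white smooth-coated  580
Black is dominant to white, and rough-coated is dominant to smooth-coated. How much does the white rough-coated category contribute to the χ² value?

A dihybrid testcross with independent assortment gives a 1:1:1:1 ratio.
The 1:1:1:1 ratio has 4 parts, so with N = 2071 the expected counts are:
  black rough-coated: 2071 × 1/4 = 517.75
  black smooth-coated: 2071 × 1/4 = 517.75
  white rough-coated: 2071 × 1/4 = 517.75
  white smooth-coated: 2071 × 1/4 = 517.75
Contribution of white rough-coated: (480 − 517.75)² / 517.75 = 2.7524

2.752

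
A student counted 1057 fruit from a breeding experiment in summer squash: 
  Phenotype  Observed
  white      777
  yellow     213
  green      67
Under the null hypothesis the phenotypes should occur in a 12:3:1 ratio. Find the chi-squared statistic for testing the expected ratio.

1.433

Expected counts for N = 1057 under a 12:3:1 ratio (total parts = 16):
  white: 1057 × 12/16 = 792.75
  yellow: 1057 × 3/16 = 198.1875
  green: 1057 × 1/16 = 66.0625
χ² = Σ (O − E)² / E
  white: (777 − 792.75)² / 792.75 = 0.3129
  yellow: (213 − 198.1875)² / 198.1875 = 1.1071
  green: (67 − 66.0625)² / 66.0625 = 0.0133
χ² = 0.3129 + 1.1071 + 0.0133 = 1.4333 ≈ 1.433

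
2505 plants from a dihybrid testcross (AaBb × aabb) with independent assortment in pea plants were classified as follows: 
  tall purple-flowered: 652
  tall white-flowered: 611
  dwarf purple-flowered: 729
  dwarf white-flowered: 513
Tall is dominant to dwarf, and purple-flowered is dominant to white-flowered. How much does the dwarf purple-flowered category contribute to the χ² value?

16.858

A dihybrid testcross with independent assortment gives a 1:1:1:1 ratio.
Total ratio parts = 4. Expected numbers out of 2505:
  tall purple-flowered: 2505 × 1/4 = 626.25
  tall white-flowered: 2505 × 1/4 = 626.25
  dwarf purple-flowered: 2505 × 1/4 = 626.25
  dwarf white-flowered: 2505 × 1/4 = 626.25
Contribution of dwarf purple-flowered: (729 − 626.25)² / 626.25 = 16.8584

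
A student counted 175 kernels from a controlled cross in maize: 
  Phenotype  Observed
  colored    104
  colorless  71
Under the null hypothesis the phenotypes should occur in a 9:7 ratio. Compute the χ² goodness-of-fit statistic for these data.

Expected counts for N = 175 under a 9:7 ratio (total parts = 16):
  colored: 175 × 9/16 = 98.4375
  colorless: 175 × 7/16 = 76.5625
χ² = Σ (O − E)² / E
  colored: (104 − 98.4375)² / 98.4375 = 0.3143
  colorless: (71 − 76.5625)² / 76.5625 = 0.4041
χ² = 0.3143 + 0.4041 = 0.7184 ≈ 0.718

0.718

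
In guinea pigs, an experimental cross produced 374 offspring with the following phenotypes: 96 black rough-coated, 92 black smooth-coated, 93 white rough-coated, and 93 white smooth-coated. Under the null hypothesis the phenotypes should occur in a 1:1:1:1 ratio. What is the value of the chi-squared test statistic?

0.096

Under the 1:1:1:1 hypothesis (Σ ratio = 4, N = 374):
  black rough-coated: 374 × 1/4 = 93.5
  black smooth-coated: 374 × 1/4 = 93.5
  white rough-coated: 374 × 1/4 = 93.5
  white smooth-coated: 374 × 1/4 = 93.5
χ² = Σ (O − E)² / E
  black rough-coated: (96 − 93.5)² / 93.5 = 0.0668
  black smooth-coated: (92 − 93.5)² / 93.5 = 0.0241
  white rough-coated: (93 − 93.5)² / 93.5 = 0.0027
  white smooth-coated: (93 − 93.5)² / 93.5 = 0.0027
χ² = 0.0668 + 0.0241 + 0.0027 + 0.0027 = 0.0963 ≈ 0.096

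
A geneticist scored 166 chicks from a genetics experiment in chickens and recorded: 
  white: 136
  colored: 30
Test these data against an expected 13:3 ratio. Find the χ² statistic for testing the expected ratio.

The 13:3 ratio has 16 parts, so with N = 166 the expected counts are:
  white: 166 × 13/16 = 134.875
  colored: 166 × 3/16 = 31.125
χ² = Σ (O − E)² / E
  white: (136 − 134.875)² / 134.875 = 0.0094
  colored: (30 − 31.125)² / 31.125 = 0.0407
χ² = 0.0094 + 0.0407 = 0.0501 ≈ 0.050

0.050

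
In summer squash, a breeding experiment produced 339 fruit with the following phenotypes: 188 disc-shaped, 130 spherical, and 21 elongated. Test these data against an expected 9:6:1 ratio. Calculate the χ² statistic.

Expected counts for N = 339 under a 9:6:1 ratio (total parts = 16):
  disc-shaped: 339 × 9/16 = 190.6875
  spherical: 339 × 6/16 = 127.125
  elongated: 339 × 1/16 = 21.1875
χ² = Σ (O − E)² / E
  disc-shaped: (188 − 190.6875)² / 190.6875 = 0.0379
  spherical: (130 − 127.125)² / 127.125 = 0.0650
  elongated: (21 − 21.1875)² / 21.1875 = 0.0017
χ² = 0.0379 + 0.0650 + 0.0017 = 0.1046 ≈ 0.105

0.105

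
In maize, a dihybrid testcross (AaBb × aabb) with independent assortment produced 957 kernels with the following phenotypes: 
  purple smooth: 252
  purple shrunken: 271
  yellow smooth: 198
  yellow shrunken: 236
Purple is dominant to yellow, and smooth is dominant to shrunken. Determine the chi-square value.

A dihybrid testcross with independent assortment gives a 1:1:1:1 ratio.
Under the 1:1:1:1 hypothesis (Σ ratio = 4, N = 957):
  purple smooth: 957 × 1/4 = 239.25
  purple shrunken: 957 × 1/4 = 239.25
  yellow smooth: 957 × 1/4 = 239.25
  yellow shrunken: 957 × 1/4 = 239.25
χ² = Σ (O − E)² / E
  purple smooth: (252 − 239.25)² / 239.25 = 0.6795
  purple shrunken: (271 − 239.25)² / 239.25 = 4.2134
  yellow smooth: (198 − 239.25)² / 239.25 = 7.1121
  yellow shrunken: (236 − 239.25)² / 239.25 = 0.0441
χ² = 0.6795 + 4.2134 + 7.1121 + 0.0441 = 12.0491 ≈ 12.049

12.049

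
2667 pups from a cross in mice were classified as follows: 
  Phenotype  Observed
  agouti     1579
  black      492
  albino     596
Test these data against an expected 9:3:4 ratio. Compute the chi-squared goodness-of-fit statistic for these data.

Expected counts for N = 2667 under a 9:3:4 ratio (total parts = 16):
  agouti: 2667 × 9/16 = 1500.1875
  black: 2667 × 3/16 = 500.0625
  albino: 2667 × 4/16 = 666.75
χ² = Σ (O − E)² / E
  agouti: (1579 − 1500.1875)² / 1500.1875 = 4.1404
  black: (492 − 500.0625)² / 500.0625 = 0.1300
  albino: (596 − 666.75)² / 666.75 = 7.5074
χ² = 4.1404 + 0.1300 + 7.5074 = 11.7778 ≈ 11.778

11.778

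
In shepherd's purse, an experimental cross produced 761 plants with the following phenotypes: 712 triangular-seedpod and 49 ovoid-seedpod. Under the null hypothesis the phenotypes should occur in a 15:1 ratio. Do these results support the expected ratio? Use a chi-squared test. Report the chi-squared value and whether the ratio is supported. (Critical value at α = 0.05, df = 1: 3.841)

0.046; consistent

The 15:1 ratio has 16 parts, so with N = 761 the expected counts are:
  triangular-seedpod: 761 × 15/16 = 713.4375
  ovoid-seedpod: 761 × 1/16 = 47.5625
χ² = Σ (O − E)² / E
  triangular-seedpod: (712 − 713.4375)² / 713.4375 = 0.0029
  ovoid-seedpod: (49 − 47.5625)² / 47.5625 = 0.0434
χ² = 0.0029 + 0.0434 = 0.0463 ≈ 0.046
Degrees of freedom = 2 − 1 = 1; critical value at α = 0.05 is 3.841.
Since 0.046 < 3.841, we fail to reject the null hypothesis — the data are consistent with the 15:1 ratio.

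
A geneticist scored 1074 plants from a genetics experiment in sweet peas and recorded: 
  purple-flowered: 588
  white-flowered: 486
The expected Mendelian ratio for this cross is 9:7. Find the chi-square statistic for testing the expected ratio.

0.984

Expected counts for N = 1074 under a 9:7 ratio (total parts = 16):
  purple-flowered: 1074 × 9/16 = 604.125
  white-flowered: 1074 × 7/16 = 469.875
χ² = Σ (O − E)² / E
  purple-flowered: (588 − 604.125)² / 604.125 = 0.4304
  white-flowered: (486 − 469.875)² / 469.875 = 0.5534
χ² = 0.4304 + 0.5534 = 0.9838 ≈ 0.984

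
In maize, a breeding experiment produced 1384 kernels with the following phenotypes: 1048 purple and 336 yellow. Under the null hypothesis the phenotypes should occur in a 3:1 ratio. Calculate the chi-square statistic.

Expected counts for N = 1384 under a 3:1 ratio (total parts = 4):
  purple: 1384 × 3/4 = 1038
  yellow: 1384 × 1/4 = 346
χ² = Σ (O − E)² / E
  purple: (1048 − 1038)² / 1038 = 0.0963
  yellow: (336 − 346)² / 346 = 0.2890
χ² = 0.0963 + 0.2890 = 0.3853 ≈ 0.385

0.385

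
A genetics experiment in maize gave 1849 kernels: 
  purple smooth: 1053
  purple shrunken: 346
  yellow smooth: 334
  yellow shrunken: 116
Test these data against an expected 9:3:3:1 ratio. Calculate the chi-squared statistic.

Under the 9:3:3:1 hypothesis (Σ ratio = 16, N = 1849):
  purple smooth: 1849 × 9/16 = 1040.0625
  purple shrunken: 1849 × 3/16 = 346.6875
  yellow smooth: 1849 × 3/16 = 346.6875
  yellow shrunken: 1849 × 1/16 = 115.5625
χ² = Σ (O − E)² / E
  purple smooth: (1053 − 1040.0625)² / 1040.0625 = 0.1609
  purple shrunken: (346 − 346.6875)² / 346.6875 = 0.0014
  yellow smooth: (334 − 346.6875)² / 346.6875 = 0.4643
  yellow shrunken: (116 − 115.5625)² / 115.5625 = 0.0017
χ² = 0.1609 + 0.0014 + 0.4643 + 0.0017 = 0.6283 ≈ 0.628

0.628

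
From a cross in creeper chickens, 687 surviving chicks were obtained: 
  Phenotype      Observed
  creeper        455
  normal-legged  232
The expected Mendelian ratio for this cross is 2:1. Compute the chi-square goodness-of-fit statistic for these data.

0.059

Total ratio parts = 3. Expected numbers out of 687:
  creeper: 687 × 2/3 = 458
  normal-legged: 687 × 1/3 = 229
χ² = Σ (O − E)² / E
  creeper: (455 − 458)² / 458 = 0.0197
  normal-legged: (232 − 229)² / 229 = 0.0393
χ² = 0.0197 + 0.0393 = 0.059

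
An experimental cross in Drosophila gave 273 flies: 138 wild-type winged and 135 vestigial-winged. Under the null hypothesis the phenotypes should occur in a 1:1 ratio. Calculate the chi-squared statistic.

The 1:1 ratio has 2 parts, so with N = 273 the expected counts are:
  wild-type winged: 273 × 1/2 = 136.5
  vestigial-winged: 273 × 1/2 = 136.5
χ² = Σ (O − E)² / E
  wild-type winged: (138 − 136.5)² / 136.5 = 0.0165
  vestigial-winged: (135 − 136.5)² / 136.5 = 0.0165
χ² = 0.0165 + 0.0165 = 0.033

0.033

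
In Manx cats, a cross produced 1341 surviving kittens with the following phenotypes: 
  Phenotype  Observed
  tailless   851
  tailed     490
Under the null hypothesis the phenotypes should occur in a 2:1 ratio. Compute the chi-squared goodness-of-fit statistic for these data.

Total ratio parts = 3. Expected numbers out of 1341:
  tailless: 1341 × 2/3 = 894
  tailed: 1341 × 1/3 = 447
χ² = Σ (O − E)² / E
  tailless: (851 − 894)² / 894 = 2.0682
  tailed: (490 − 447)² / 447 = 4.1365
χ² = 2.0682 + 4.1365 = 6.2047 ≈ 6.205

6.205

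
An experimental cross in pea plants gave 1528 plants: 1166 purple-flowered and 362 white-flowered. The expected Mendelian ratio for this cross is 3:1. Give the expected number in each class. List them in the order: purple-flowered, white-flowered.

The 3:1 ratio has 4 parts, so with N = 1528 the expected counts are:
  purple-flowered: 1528 × 3/4 = 1146
  white-flowered: 1528 × 1/4 = 382

1146, 382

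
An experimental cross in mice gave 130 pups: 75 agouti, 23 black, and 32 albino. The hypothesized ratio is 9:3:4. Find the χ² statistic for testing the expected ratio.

0.133

Expected counts for N = 130 under a 9:3:4 ratio (total parts = 16):
  agouti: 130 × 9/16 = 73.125
  black: 130 × 3/16 = 24.375
  albino: 130 × 4/16 = 32.5
χ² = Σ (O − E)² / E
  agouti: (75 − 73.125)² / 73.125 = 0.0481
  black: (23 − 24.375)² / 24.375 = 0.0776
  albino: (32 − 32.5)² / 32.5 = 0.0077
χ² = 0.0481 + 0.0776 + 0.0077 = 0.1334 ≈ 0.133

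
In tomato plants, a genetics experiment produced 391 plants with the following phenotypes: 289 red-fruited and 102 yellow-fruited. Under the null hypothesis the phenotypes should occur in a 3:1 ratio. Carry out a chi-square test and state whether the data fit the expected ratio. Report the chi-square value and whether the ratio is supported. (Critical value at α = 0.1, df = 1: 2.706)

The 3:1 ratio has 4 parts, so with N = 391 the expected counts are:
  red-fruited: 391 × 3/4 = 293.25
  yellow-fruited: 391 × 1/4 = 97.75
χ² = Σ (O − E)² / E
  red-fruited: (289 − 293.25)² / 293.25 = 0.0616
  yellow-fruited: (102 − 97.75)² / 97.75 = 0.1848
χ² = 0.0616 + 0.1848 = 0.2464 ≈ 0.246
Degrees of freedom = 2 − 1 = 1; critical value at α = 0.1 is 2.706.
Since 0.246 < 2.706, we fail to reject the null hypothesis — the data are consistent with the 3:1 ratio.

0.246; consistent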